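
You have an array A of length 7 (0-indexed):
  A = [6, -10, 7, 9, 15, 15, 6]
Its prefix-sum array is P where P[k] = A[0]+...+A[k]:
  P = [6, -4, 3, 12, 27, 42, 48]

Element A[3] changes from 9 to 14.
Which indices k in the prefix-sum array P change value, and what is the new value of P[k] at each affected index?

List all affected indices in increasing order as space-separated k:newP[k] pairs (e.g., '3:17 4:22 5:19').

Answer: 3:17 4:32 5:47 6:53

Derivation:
P[k] = A[0] + ... + A[k]
P[k] includes A[3] iff k >= 3
Affected indices: 3, 4, ..., 6; delta = 5
  P[3]: 12 + 5 = 17
  P[4]: 27 + 5 = 32
  P[5]: 42 + 5 = 47
  P[6]: 48 + 5 = 53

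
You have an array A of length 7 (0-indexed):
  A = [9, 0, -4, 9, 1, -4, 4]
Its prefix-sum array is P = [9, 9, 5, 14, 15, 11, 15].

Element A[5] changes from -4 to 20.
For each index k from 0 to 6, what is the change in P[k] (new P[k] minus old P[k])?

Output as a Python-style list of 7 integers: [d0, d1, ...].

Answer: [0, 0, 0, 0, 0, 24, 24]

Derivation:
Element change: A[5] -4 -> 20, delta = 24
For k < 5: P[k] unchanged, delta_P[k] = 0
For k >= 5: P[k] shifts by exactly 24
Delta array: [0, 0, 0, 0, 0, 24, 24]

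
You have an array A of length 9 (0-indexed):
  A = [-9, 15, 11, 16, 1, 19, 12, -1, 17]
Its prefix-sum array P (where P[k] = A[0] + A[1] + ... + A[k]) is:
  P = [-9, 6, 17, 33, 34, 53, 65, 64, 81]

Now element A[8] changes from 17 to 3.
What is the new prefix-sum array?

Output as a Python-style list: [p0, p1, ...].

Change: A[8] 17 -> 3, delta = -14
P[k] for k < 8: unchanged (A[8] not included)
P[k] for k >= 8: shift by delta = -14
  P[0] = -9 + 0 = -9
  P[1] = 6 + 0 = 6
  P[2] = 17 + 0 = 17
  P[3] = 33 + 0 = 33
  P[4] = 34 + 0 = 34
  P[5] = 53 + 0 = 53
  P[6] = 65 + 0 = 65
  P[7] = 64 + 0 = 64
  P[8] = 81 + -14 = 67

Answer: [-9, 6, 17, 33, 34, 53, 65, 64, 67]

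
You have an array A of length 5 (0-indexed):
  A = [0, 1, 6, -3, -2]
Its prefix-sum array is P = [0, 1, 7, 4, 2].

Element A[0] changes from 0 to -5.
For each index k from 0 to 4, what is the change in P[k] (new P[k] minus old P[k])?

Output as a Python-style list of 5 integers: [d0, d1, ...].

Answer: [-5, -5, -5, -5, -5]

Derivation:
Element change: A[0] 0 -> -5, delta = -5
For k < 0: P[k] unchanged, delta_P[k] = 0
For k >= 0: P[k] shifts by exactly -5
Delta array: [-5, -5, -5, -5, -5]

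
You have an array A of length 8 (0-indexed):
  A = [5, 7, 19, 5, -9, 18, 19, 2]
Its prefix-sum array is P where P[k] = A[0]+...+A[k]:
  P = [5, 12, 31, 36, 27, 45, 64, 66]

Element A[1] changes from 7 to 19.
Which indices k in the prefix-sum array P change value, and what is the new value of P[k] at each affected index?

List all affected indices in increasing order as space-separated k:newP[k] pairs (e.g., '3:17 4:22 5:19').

P[k] = A[0] + ... + A[k]
P[k] includes A[1] iff k >= 1
Affected indices: 1, 2, ..., 7; delta = 12
  P[1]: 12 + 12 = 24
  P[2]: 31 + 12 = 43
  P[3]: 36 + 12 = 48
  P[4]: 27 + 12 = 39
  P[5]: 45 + 12 = 57
  P[6]: 64 + 12 = 76
  P[7]: 66 + 12 = 78

Answer: 1:24 2:43 3:48 4:39 5:57 6:76 7:78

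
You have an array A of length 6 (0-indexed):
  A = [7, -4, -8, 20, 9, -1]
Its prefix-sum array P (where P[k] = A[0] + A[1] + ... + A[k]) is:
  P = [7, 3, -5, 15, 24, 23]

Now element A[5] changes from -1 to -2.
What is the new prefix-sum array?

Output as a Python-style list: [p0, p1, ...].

Change: A[5] -1 -> -2, delta = -1
P[k] for k < 5: unchanged (A[5] not included)
P[k] for k >= 5: shift by delta = -1
  P[0] = 7 + 0 = 7
  P[1] = 3 + 0 = 3
  P[2] = -5 + 0 = -5
  P[3] = 15 + 0 = 15
  P[4] = 24 + 0 = 24
  P[5] = 23 + -1 = 22

Answer: [7, 3, -5, 15, 24, 22]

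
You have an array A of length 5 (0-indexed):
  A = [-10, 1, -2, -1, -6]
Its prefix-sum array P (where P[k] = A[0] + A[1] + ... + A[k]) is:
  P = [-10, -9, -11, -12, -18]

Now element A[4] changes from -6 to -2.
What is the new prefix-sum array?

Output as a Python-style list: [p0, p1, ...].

Change: A[4] -6 -> -2, delta = 4
P[k] for k < 4: unchanged (A[4] not included)
P[k] for k >= 4: shift by delta = 4
  P[0] = -10 + 0 = -10
  P[1] = -9 + 0 = -9
  P[2] = -11 + 0 = -11
  P[3] = -12 + 0 = -12
  P[4] = -18 + 4 = -14

Answer: [-10, -9, -11, -12, -14]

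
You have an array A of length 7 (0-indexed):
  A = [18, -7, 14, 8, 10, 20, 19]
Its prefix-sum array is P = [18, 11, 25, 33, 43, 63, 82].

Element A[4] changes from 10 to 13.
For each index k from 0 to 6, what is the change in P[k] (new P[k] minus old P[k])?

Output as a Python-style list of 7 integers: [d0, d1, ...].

Element change: A[4] 10 -> 13, delta = 3
For k < 4: P[k] unchanged, delta_P[k] = 0
For k >= 4: P[k] shifts by exactly 3
Delta array: [0, 0, 0, 0, 3, 3, 3]

Answer: [0, 0, 0, 0, 3, 3, 3]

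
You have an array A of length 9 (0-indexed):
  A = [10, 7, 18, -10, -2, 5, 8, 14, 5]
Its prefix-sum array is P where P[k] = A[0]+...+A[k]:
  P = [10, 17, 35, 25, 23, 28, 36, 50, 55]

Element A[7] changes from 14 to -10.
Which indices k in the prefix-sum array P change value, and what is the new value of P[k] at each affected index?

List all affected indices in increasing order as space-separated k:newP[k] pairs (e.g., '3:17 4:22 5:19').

Answer: 7:26 8:31

Derivation:
P[k] = A[0] + ... + A[k]
P[k] includes A[7] iff k >= 7
Affected indices: 7, 8, ..., 8; delta = -24
  P[7]: 50 + -24 = 26
  P[8]: 55 + -24 = 31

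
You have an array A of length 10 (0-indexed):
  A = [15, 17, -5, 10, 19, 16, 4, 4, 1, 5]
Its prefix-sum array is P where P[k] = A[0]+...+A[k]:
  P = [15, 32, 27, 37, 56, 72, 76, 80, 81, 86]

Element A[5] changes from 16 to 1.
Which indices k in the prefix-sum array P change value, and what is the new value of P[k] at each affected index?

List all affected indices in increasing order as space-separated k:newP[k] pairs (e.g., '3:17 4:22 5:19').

P[k] = A[0] + ... + A[k]
P[k] includes A[5] iff k >= 5
Affected indices: 5, 6, ..., 9; delta = -15
  P[5]: 72 + -15 = 57
  P[6]: 76 + -15 = 61
  P[7]: 80 + -15 = 65
  P[8]: 81 + -15 = 66
  P[9]: 86 + -15 = 71

Answer: 5:57 6:61 7:65 8:66 9:71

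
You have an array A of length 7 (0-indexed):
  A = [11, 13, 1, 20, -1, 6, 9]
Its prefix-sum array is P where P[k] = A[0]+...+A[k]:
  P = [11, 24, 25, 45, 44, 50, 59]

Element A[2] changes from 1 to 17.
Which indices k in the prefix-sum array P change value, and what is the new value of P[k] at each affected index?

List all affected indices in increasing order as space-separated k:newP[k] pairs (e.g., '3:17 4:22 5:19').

Answer: 2:41 3:61 4:60 5:66 6:75

Derivation:
P[k] = A[0] + ... + A[k]
P[k] includes A[2] iff k >= 2
Affected indices: 2, 3, ..., 6; delta = 16
  P[2]: 25 + 16 = 41
  P[3]: 45 + 16 = 61
  P[4]: 44 + 16 = 60
  P[5]: 50 + 16 = 66
  P[6]: 59 + 16 = 75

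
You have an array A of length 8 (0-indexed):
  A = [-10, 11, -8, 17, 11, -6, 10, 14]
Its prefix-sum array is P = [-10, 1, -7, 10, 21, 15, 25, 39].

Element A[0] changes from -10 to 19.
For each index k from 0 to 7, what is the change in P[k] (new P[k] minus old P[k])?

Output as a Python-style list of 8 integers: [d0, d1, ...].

Answer: [29, 29, 29, 29, 29, 29, 29, 29]

Derivation:
Element change: A[0] -10 -> 19, delta = 29
For k < 0: P[k] unchanged, delta_P[k] = 0
For k >= 0: P[k] shifts by exactly 29
Delta array: [29, 29, 29, 29, 29, 29, 29, 29]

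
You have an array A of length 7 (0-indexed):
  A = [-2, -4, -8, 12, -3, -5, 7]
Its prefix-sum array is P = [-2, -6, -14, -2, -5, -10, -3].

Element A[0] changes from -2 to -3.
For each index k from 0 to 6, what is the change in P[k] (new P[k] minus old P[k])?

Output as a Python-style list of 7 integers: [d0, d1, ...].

Answer: [-1, -1, -1, -1, -1, -1, -1]

Derivation:
Element change: A[0] -2 -> -3, delta = -1
For k < 0: P[k] unchanged, delta_P[k] = 0
For k >= 0: P[k] shifts by exactly -1
Delta array: [-1, -1, -1, -1, -1, -1, -1]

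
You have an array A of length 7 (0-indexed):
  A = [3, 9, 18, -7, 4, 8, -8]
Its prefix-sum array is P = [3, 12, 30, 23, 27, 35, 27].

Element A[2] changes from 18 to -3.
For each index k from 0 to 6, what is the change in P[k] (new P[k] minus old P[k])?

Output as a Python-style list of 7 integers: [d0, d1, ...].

Answer: [0, 0, -21, -21, -21, -21, -21]

Derivation:
Element change: A[2] 18 -> -3, delta = -21
For k < 2: P[k] unchanged, delta_P[k] = 0
For k >= 2: P[k] shifts by exactly -21
Delta array: [0, 0, -21, -21, -21, -21, -21]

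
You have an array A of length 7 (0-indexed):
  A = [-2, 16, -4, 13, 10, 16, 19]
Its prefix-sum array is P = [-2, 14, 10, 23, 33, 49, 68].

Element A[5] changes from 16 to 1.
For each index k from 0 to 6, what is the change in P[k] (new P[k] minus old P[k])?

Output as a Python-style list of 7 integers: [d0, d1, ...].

Answer: [0, 0, 0, 0, 0, -15, -15]

Derivation:
Element change: A[5] 16 -> 1, delta = -15
For k < 5: P[k] unchanged, delta_P[k] = 0
For k >= 5: P[k] shifts by exactly -15
Delta array: [0, 0, 0, 0, 0, -15, -15]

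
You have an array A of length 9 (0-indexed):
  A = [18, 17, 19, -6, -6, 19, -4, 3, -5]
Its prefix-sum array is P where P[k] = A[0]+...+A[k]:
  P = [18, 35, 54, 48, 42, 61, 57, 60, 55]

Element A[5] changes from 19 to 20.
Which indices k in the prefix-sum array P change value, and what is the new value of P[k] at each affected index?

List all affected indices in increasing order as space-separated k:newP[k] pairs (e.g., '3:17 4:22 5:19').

Answer: 5:62 6:58 7:61 8:56

Derivation:
P[k] = A[0] + ... + A[k]
P[k] includes A[5] iff k >= 5
Affected indices: 5, 6, ..., 8; delta = 1
  P[5]: 61 + 1 = 62
  P[6]: 57 + 1 = 58
  P[7]: 60 + 1 = 61
  P[8]: 55 + 1 = 56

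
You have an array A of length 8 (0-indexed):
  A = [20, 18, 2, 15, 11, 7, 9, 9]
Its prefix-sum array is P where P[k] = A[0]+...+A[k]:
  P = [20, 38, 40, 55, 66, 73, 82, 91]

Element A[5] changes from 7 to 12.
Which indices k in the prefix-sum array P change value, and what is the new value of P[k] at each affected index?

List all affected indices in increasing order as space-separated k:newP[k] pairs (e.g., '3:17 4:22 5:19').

P[k] = A[0] + ... + A[k]
P[k] includes A[5] iff k >= 5
Affected indices: 5, 6, ..., 7; delta = 5
  P[5]: 73 + 5 = 78
  P[6]: 82 + 5 = 87
  P[7]: 91 + 5 = 96

Answer: 5:78 6:87 7:96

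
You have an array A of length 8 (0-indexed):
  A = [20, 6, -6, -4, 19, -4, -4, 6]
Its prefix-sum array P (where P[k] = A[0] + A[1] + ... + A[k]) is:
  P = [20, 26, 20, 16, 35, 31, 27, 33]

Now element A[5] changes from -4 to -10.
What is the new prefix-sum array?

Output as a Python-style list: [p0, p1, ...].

Answer: [20, 26, 20, 16, 35, 25, 21, 27]

Derivation:
Change: A[5] -4 -> -10, delta = -6
P[k] for k < 5: unchanged (A[5] not included)
P[k] for k >= 5: shift by delta = -6
  P[0] = 20 + 0 = 20
  P[1] = 26 + 0 = 26
  P[2] = 20 + 0 = 20
  P[3] = 16 + 0 = 16
  P[4] = 35 + 0 = 35
  P[5] = 31 + -6 = 25
  P[6] = 27 + -6 = 21
  P[7] = 33 + -6 = 27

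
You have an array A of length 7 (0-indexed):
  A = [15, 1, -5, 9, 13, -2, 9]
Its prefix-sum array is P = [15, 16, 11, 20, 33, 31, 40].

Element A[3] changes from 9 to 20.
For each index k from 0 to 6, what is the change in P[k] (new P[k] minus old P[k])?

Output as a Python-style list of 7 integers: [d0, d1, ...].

Element change: A[3] 9 -> 20, delta = 11
For k < 3: P[k] unchanged, delta_P[k] = 0
For k >= 3: P[k] shifts by exactly 11
Delta array: [0, 0, 0, 11, 11, 11, 11]

Answer: [0, 0, 0, 11, 11, 11, 11]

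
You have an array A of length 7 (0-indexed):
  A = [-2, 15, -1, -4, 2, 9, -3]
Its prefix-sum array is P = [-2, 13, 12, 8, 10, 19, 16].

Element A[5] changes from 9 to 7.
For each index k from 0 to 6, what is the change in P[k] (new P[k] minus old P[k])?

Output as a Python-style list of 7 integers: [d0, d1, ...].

Answer: [0, 0, 0, 0, 0, -2, -2]

Derivation:
Element change: A[5] 9 -> 7, delta = -2
For k < 5: P[k] unchanged, delta_P[k] = 0
For k >= 5: P[k] shifts by exactly -2
Delta array: [0, 0, 0, 0, 0, -2, -2]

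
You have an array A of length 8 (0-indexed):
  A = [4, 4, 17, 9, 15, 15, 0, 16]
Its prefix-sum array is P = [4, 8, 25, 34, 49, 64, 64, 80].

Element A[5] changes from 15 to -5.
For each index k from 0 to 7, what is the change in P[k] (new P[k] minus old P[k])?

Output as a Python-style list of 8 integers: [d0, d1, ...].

Answer: [0, 0, 0, 0, 0, -20, -20, -20]

Derivation:
Element change: A[5] 15 -> -5, delta = -20
For k < 5: P[k] unchanged, delta_P[k] = 0
For k >= 5: P[k] shifts by exactly -20
Delta array: [0, 0, 0, 0, 0, -20, -20, -20]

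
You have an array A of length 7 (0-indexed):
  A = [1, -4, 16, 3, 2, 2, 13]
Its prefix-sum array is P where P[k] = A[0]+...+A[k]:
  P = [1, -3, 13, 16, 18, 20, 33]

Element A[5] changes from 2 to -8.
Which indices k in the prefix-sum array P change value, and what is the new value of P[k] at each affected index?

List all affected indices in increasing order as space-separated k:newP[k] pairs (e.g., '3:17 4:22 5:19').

Answer: 5:10 6:23

Derivation:
P[k] = A[0] + ... + A[k]
P[k] includes A[5] iff k >= 5
Affected indices: 5, 6, ..., 6; delta = -10
  P[5]: 20 + -10 = 10
  P[6]: 33 + -10 = 23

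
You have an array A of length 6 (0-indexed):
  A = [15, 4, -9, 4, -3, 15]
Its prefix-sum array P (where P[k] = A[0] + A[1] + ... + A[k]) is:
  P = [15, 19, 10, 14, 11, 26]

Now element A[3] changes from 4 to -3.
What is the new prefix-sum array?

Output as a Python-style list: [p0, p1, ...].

Change: A[3] 4 -> -3, delta = -7
P[k] for k < 3: unchanged (A[3] not included)
P[k] for k >= 3: shift by delta = -7
  P[0] = 15 + 0 = 15
  P[1] = 19 + 0 = 19
  P[2] = 10 + 0 = 10
  P[3] = 14 + -7 = 7
  P[4] = 11 + -7 = 4
  P[5] = 26 + -7 = 19

Answer: [15, 19, 10, 7, 4, 19]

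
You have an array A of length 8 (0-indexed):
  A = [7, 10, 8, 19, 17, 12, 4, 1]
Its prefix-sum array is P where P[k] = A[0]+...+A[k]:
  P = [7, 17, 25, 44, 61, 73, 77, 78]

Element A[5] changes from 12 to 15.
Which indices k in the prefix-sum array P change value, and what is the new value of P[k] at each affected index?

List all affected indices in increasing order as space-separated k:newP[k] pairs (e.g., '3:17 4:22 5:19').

Answer: 5:76 6:80 7:81

Derivation:
P[k] = A[0] + ... + A[k]
P[k] includes A[5] iff k >= 5
Affected indices: 5, 6, ..., 7; delta = 3
  P[5]: 73 + 3 = 76
  P[6]: 77 + 3 = 80
  P[7]: 78 + 3 = 81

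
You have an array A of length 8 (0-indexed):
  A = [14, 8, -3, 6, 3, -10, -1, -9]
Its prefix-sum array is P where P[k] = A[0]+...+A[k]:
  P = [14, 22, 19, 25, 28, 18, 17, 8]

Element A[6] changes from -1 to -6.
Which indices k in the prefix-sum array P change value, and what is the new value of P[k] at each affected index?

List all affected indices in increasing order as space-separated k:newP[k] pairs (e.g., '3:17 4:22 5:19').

Answer: 6:12 7:3

Derivation:
P[k] = A[0] + ... + A[k]
P[k] includes A[6] iff k >= 6
Affected indices: 6, 7, ..., 7; delta = -5
  P[6]: 17 + -5 = 12
  P[7]: 8 + -5 = 3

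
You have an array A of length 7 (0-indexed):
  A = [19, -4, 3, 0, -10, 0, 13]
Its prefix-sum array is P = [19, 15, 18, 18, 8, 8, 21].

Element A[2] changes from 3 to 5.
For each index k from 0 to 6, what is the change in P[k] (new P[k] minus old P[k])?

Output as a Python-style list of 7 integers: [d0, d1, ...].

Answer: [0, 0, 2, 2, 2, 2, 2]

Derivation:
Element change: A[2] 3 -> 5, delta = 2
For k < 2: P[k] unchanged, delta_P[k] = 0
For k >= 2: P[k] shifts by exactly 2
Delta array: [0, 0, 2, 2, 2, 2, 2]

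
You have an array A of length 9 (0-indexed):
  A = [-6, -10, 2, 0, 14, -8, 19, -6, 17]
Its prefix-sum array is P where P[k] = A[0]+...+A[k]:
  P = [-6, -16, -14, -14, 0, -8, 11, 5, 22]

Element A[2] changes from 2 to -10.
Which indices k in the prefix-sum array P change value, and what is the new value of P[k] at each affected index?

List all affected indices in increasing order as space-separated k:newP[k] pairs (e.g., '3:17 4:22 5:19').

Answer: 2:-26 3:-26 4:-12 5:-20 6:-1 7:-7 8:10

Derivation:
P[k] = A[0] + ... + A[k]
P[k] includes A[2] iff k >= 2
Affected indices: 2, 3, ..., 8; delta = -12
  P[2]: -14 + -12 = -26
  P[3]: -14 + -12 = -26
  P[4]: 0 + -12 = -12
  P[5]: -8 + -12 = -20
  P[6]: 11 + -12 = -1
  P[7]: 5 + -12 = -7
  P[8]: 22 + -12 = 10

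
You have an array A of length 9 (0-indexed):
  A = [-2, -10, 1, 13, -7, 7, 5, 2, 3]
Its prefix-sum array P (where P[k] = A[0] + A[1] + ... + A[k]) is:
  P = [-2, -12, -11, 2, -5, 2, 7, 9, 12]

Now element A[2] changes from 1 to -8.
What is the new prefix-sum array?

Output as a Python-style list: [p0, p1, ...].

Answer: [-2, -12, -20, -7, -14, -7, -2, 0, 3]

Derivation:
Change: A[2] 1 -> -8, delta = -9
P[k] for k < 2: unchanged (A[2] not included)
P[k] for k >= 2: shift by delta = -9
  P[0] = -2 + 0 = -2
  P[1] = -12 + 0 = -12
  P[2] = -11 + -9 = -20
  P[3] = 2 + -9 = -7
  P[4] = -5 + -9 = -14
  P[5] = 2 + -9 = -7
  P[6] = 7 + -9 = -2
  P[7] = 9 + -9 = 0
  P[8] = 12 + -9 = 3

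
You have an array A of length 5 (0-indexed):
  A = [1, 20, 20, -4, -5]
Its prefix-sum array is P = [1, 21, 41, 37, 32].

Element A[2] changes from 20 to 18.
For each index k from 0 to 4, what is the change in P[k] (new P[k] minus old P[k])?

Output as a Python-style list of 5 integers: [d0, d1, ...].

Element change: A[2] 20 -> 18, delta = -2
For k < 2: P[k] unchanged, delta_P[k] = 0
For k >= 2: P[k] shifts by exactly -2
Delta array: [0, 0, -2, -2, -2]

Answer: [0, 0, -2, -2, -2]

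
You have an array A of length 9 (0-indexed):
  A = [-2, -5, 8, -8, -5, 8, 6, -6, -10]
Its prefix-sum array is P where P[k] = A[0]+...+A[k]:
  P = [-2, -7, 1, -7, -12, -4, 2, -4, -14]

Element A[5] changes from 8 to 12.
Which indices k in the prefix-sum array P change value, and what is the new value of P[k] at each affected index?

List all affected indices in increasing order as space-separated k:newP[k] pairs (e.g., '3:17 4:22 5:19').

P[k] = A[0] + ... + A[k]
P[k] includes A[5] iff k >= 5
Affected indices: 5, 6, ..., 8; delta = 4
  P[5]: -4 + 4 = 0
  P[6]: 2 + 4 = 6
  P[7]: -4 + 4 = 0
  P[8]: -14 + 4 = -10

Answer: 5:0 6:6 7:0 8:-10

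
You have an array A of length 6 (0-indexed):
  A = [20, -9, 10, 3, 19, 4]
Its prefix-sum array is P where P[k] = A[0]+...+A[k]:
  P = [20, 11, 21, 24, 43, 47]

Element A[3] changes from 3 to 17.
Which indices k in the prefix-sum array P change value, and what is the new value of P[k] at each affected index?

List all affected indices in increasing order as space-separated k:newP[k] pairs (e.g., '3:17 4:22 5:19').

P[k] = A[0] + ... + A[k]
P[k] includes A[3] iff k >= 3
Affected indices: 3, 4, ..., 5; delta = 14
  P[3]: 24 + 14 = 38
  P[4]: 43 + 14 = 57
  P[5]: 47 + 14 = 61

Answer: 3:38 4:57 5:61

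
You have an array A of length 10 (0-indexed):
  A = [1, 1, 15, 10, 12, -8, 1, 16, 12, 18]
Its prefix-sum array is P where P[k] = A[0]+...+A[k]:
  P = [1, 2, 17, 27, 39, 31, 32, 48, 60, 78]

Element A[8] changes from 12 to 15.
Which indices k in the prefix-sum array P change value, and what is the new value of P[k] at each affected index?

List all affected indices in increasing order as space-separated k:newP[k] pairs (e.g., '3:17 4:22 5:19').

Answer: 8:63 9:81

Derivation:
P[k] = A[0] + ... + A[k]
P[k] includes A[8] iff k >= 8
Affected indices: 8, 9, ..., 9; delta = 3
  P[8]: 60 + 3 = 63
  P[9]: 78 + 3 = 81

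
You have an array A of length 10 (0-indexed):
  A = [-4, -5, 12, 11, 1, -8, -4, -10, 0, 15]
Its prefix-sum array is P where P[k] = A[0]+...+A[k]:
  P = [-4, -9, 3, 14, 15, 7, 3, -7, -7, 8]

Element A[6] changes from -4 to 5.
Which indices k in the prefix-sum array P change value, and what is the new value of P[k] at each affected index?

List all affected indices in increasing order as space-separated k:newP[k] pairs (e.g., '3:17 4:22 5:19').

Answer: 6:12 7:2 8:2 9:17

Derivation:
P[k] = A[0] + ... + A[k]
P[k] includes A[6] iff k >= 6
Affected indices: 6, 7, ..., 9; delta = 9
  P[6]: 3 + 9 = 12
  P[7]: -7 + 9 = 2
  P[8]: -7 + 9 = 2
  P[9]: 8 + 9 = 17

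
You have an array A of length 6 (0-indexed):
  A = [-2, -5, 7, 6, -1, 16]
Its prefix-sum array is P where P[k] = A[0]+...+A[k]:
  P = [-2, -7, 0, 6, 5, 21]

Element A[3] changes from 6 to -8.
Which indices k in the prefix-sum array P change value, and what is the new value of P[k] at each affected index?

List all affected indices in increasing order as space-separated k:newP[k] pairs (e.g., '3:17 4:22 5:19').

P[k] = A[0] + ... + A[k]
P[k] includes A[3] iff k >= 3
Affected indices: 3, 4, ..., 5; delta = -14
  P[3]: 6 + -14 = -8
  P[4]: 5 + -14 = -9
  P[5]: 21 + -14 = 7

Answer: 3:-8 4:-9 5:7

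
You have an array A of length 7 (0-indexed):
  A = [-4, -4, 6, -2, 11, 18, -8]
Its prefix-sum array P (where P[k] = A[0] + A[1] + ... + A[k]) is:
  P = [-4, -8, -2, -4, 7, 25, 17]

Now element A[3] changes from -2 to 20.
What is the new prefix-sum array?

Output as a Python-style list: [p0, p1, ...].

Answer: [-4, -8, -2, 18, 29, 47, 39]

Derivation:
Change: A[3] -2 -> 20, delta = 22
P[k] for k < 3: unchanged (A[3] not included)
P[k] for k >= 3: shift by delta = 22
  P[0] = -4 + 0 = -4
  P[1] = -8 + 0 = -8
  P[2] = -2 + 0 = -2
  P[3] = -4 + 22 = 18
  P[4] = 7 + 22 = 29
  P[5] = 25 + 22 = 47
  P[6] = 17 + 22 = 39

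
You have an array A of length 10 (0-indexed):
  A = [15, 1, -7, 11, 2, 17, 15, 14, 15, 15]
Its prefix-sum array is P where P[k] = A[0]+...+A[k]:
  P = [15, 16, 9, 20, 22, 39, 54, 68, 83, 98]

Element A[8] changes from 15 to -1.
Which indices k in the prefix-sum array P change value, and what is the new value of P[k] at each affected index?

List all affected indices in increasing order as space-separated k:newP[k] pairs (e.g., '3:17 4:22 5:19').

Answer: 8:67 9:82

Derivation:
P[k] = A[0] + ... + A[k]
P[k] includes A[8] iff k >= 8
Affected indices: 8, 9, ..., 9; delta = -16
  P[8]: 83 + -16 = 67
  P[9]: 98 + -16 = 82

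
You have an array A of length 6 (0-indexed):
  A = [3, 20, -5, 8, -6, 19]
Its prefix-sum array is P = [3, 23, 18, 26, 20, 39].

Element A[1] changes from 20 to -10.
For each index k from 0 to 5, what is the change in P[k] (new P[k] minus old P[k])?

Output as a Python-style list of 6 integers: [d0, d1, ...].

Element change: A[1] 20 -> -10, delta = -30
For k < 1: P[k] unchanged, delta_P[k] = 0
For k >= 1: P[k] shifts by exactly -30
Delta array: [0, -30, -30, -30, -30, -30]

Answer: [0, -30, -30, -30, -30, -30]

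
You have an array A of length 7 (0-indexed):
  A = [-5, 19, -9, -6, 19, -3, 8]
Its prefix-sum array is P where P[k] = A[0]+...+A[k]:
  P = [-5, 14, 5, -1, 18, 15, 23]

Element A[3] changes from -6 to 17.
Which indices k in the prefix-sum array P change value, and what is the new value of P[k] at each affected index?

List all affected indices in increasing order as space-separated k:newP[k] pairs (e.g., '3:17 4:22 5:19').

Answer: 3:22 4:41 5:38 6:46

Derivation:
P[k] = A[0] + ... + A[k]
P[k] includes A[3] iff k >= 3
Affected indices: 3, 4, ..., 6; delta = 23
  P[3]: -1 + 23 = 22
  P[4]: 18 + 23 = 41
  P[5]: 15 + 23 = 38
  P[6]: 23 + 23 = 46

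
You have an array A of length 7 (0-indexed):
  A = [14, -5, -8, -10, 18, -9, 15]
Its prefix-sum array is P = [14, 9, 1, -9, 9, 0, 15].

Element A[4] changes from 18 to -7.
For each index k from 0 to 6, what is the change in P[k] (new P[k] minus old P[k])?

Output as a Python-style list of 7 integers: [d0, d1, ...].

Answer: [0, 0, 0, 0, -25, -25, -25]

Derivation:
Element change: A[4] 18 -> -7, delta = -25
For k < 4: P[k] unchanged, delta_P[k] = 0
For k >= 4: P[k] shifts by exactly -25
Delta array: [0, 0, 0, 0, -25, -25, -25]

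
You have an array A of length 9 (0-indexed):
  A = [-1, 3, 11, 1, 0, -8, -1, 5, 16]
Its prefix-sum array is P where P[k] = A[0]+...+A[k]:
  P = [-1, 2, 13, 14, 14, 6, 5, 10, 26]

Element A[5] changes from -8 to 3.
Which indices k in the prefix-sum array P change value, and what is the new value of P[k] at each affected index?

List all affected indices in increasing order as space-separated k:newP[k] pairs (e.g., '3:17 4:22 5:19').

P[k] = A[0] + ... + A[k]
P[k] includes A[5] iff k >= 5
Affected indices: 5, 6, ..., 8; delta = 11
  P[5]: 6 + 11 = 17
  P[6]: 5 + 11 = 16
  P[7]: 10 + 11 = 21
  P[8]: 26 + 11 = 37

Answer: 5:17 6:16 7:21 8:37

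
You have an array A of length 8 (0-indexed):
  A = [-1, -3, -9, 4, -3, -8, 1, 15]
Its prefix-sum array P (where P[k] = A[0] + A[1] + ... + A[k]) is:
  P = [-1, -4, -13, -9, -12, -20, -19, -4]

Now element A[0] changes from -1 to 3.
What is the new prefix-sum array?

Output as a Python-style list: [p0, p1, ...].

Answer: [3, 0, -9, -5, -8, -16, -15, 0]

Derivation:
Change: A[0] -1 -> 3, delta = 4
P[k] for k < 0: unchanged (A[0] not included)
P[k] for k >= 0: shift by delta = 4
  P[0] = -1 + 4 = 3
  P[1] = -4 + 4 = 0
  P[2] = -13 + 4 = -9
  P[3] = -9 + 4 = -5
  P[4] = -12 + 4 = -8
  P[5] = -20 + 4 = -16
  P[6] = -19 + 4 = -15
  P[7] = -4 + 4 = 0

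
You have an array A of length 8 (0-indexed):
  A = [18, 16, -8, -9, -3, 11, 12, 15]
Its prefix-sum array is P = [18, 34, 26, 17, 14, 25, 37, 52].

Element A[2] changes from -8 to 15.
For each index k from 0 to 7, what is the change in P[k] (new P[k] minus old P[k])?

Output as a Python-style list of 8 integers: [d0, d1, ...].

Element change: A[2] -8 -> 15, delta = 23
For k < 2: P[k] unchanged, delta_P[k] = 0
For k >= 2: P[k] shifts by exactly 23
Delta array: [0, 0, 23, 23, 23, 23, 23, 23]

Answer: [0, 0, 23, 23, 23, 23, 23, 23]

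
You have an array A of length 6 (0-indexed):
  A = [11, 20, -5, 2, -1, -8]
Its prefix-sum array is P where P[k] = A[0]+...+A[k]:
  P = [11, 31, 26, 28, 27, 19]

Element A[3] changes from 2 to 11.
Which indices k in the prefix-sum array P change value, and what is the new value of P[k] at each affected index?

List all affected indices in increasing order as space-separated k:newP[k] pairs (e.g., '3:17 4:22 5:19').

Answer: 3:37 4:36 5:28

Derivation:
P[k] = A[0] + ... + A[k]
P[k] includes A[3] iff k >= 3
Affected indices: 3, 4, ..., 5; delta = 9
  P[3]: 28 + 9 = 37
  P[4]: 27 + 9 = 36
  P[5]: 19 + 9 = 28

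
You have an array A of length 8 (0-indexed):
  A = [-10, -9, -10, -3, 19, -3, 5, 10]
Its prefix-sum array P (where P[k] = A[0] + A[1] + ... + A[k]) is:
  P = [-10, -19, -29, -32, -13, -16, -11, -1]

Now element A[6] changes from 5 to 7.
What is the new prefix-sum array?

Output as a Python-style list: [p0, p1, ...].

Answer: [-10, -19, -29, -32, -13, -16, -9, 1]

Derivation:
Change: A[6] 5 -> 7, delta = 2
P[k] for k < 6: unchanged (A[6] not included)
P[k] for k >= 6: shift by delta = 2
  P[0] = -10 + 0 = -10
  P[1] = -19 + 0 = -19
  P[2] = -29 + 0 = -29
  P[3] = -32 + 0 = -32
  P[4] = -13 + 0 = -13
  P[5] = -16 + 0 = -16
  P[6] = -11 + 2 = -9
  P[7] = -1 + 2 = 1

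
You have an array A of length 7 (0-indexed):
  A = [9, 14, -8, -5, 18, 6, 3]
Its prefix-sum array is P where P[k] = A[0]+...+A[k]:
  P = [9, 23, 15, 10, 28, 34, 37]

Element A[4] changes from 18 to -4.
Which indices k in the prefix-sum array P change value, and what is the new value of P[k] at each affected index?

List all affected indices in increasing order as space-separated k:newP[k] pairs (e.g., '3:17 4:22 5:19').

Answer: 4:6 5:12 6:15

Derivation:
P[k] = A[0] + ... + A[k]
P[k] includes A[4] iff k >= 4
Affected indices: 4, 5, ..., 6; delta = -22
  P[4]: 28 + -22 = 6
  P[5]: 34 + -22 = 12
  P[6]: 37 + -22 = 15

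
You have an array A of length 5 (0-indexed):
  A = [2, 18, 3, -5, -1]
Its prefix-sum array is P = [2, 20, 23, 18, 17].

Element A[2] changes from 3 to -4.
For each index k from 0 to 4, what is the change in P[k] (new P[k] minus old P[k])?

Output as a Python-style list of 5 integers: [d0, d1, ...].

Answer: [0, 0, -7, -7, -7]

Derivation:
Element change: A[2] 3 -> -4, delta = -7
For k < 2: P[k] unchanged, delta_P[k] = 0
For k >= 2: P[k] shifts by exactly -7
Delta array: [0, 0, -7, -7, -7]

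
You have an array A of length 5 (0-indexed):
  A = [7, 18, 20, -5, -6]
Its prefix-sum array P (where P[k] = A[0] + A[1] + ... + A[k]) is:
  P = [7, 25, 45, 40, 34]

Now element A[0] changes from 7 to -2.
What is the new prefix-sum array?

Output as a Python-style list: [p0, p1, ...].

Change: A[0] 7 -> -2, delta = -9
P[k] for k < 0: unchanged (A[0] not included)
P[k] for k >= 0: shift by delta = -9
  P[0] = 7 + -9 = -2
  P[1] = 25 + -9 = 16
  P[2] = 45 + -9 = 36
  P[3] = 40 + -9 = 31
  P[4] = 34 + -9 = 25

Answer: [-2, 16, 36, 31, 25]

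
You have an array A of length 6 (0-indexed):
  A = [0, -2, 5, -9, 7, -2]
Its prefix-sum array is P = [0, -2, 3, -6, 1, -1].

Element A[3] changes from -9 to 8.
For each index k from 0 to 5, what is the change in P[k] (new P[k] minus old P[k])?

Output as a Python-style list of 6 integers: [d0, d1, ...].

Answer: [0, 0, 0, 17, 17, 17]

Derivation:
Element change: A[3] -9 -> 8, delta = 17
For k < 3: P[k] unchanged, delta_P[k] = 0
For k >= 3: P[k] shifts by exactly 17
Delta array: [0, 0, 0, 17, 17, 17]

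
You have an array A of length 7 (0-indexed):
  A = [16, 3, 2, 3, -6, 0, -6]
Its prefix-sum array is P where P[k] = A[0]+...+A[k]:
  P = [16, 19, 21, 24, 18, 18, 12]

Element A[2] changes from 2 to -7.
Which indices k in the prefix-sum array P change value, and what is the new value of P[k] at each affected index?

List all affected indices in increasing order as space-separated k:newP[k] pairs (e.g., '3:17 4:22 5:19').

P[k] = A[0] + ... + A[k]
P[k] includes A[2] iff k >= 2
Affected indices: 2, 3, ..., 6; delta = -9
  P[2]: 21 + -9 = 12
  P[3]: 24 + -9 = 15
  P[4]: 18 + -9 = 9
  P[5]: 18 + -9 = 9
  P[6]: 12 + -9 = 3

Answer: 2:12 3:15 4:9 5:9 6:3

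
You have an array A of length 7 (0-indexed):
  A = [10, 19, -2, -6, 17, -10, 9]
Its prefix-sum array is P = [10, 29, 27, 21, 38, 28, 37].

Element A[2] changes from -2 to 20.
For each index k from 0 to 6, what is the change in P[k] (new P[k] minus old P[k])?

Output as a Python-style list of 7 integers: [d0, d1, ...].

Answer: [0, 0, 22, 22, 22, 22, 22]

Derivation:
Element change: A[2] -2 -> 20, delta = 22
For k < 2: P[k] unchanged, delta_P[k] = 0
For k >= 2: P[k] shifts by exactly 22
Delta array: [0, 0, 22, 22, 22, 22, 22]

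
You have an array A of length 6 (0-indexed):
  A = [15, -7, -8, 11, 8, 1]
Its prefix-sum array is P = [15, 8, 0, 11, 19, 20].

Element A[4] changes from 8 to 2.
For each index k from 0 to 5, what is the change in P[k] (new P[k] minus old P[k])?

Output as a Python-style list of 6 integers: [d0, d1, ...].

Element change: A[4] 8 -> 2, delta = -6
For k < 4: P[k] unchanged, delta_P[k] = 0
For k >= 4: P[k] shifts by exactly -6
Delta array: [0, 0, 0, 0, -6, -6]

Answer: [0, 0, 0, 0, -6, -6]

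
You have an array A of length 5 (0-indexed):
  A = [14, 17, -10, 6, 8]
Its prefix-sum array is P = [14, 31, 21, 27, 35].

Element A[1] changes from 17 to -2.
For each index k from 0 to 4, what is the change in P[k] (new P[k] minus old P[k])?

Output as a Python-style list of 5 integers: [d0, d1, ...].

Element change: A[1] 17 -> -2, delta = -19
For k < 1: P[k] unchanged, delta_P[k] = 0
For k >= 1: P[k] shifts by exactly -19
Delta array: [0, -19, -19, -19, -19]

Answer: [0, -19, -19, -19, -19]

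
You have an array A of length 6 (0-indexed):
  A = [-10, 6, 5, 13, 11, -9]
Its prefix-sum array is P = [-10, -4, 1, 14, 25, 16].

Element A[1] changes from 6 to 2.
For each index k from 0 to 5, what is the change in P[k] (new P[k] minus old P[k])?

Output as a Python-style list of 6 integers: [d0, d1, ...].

Answer: [0, -4, -4, -4, -4, -4]

Derivation:
Element change: A[1] 6 -> 2, delta = -4
For k < 1: P[k] unchanged, delta_P[k] = 0
For k >= 1: P[k] shifts by exactly -4
Delta array: [0, -4, -4, -4, -4, -4]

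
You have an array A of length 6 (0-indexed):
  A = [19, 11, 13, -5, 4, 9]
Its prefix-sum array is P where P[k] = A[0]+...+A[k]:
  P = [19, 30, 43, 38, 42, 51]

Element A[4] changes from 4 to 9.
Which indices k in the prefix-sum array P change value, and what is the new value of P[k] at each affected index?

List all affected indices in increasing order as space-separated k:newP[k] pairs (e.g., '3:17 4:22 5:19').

Answer: 4:47 5:56

Derivation:
P[k] = A[0] + ... + A[k]
P[k] includes A[4] iff k >= 4
Affected indices: 4, 5, ..., 5; delta = 5
  P[4]: 42 + 5 = 47
  P[5]: 51 + 5 = 56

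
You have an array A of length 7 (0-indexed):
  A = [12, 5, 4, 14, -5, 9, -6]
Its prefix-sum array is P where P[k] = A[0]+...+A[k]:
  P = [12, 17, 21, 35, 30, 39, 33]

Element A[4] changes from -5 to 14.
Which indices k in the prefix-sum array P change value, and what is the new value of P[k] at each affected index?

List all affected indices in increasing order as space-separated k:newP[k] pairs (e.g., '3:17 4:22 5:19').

Answer: 4:49 5:58 6:52

Derivation:
P[k] = A[0] + ... + A[k]
P[k] includes A[4] iff k >= 4
Affected indices: 4, 5, ..., 6; delta = 19
  P[4]: 30 + 19 = 49
  P[5]: 39 + 19 = 58
  P[6]: 33 + 19 = 52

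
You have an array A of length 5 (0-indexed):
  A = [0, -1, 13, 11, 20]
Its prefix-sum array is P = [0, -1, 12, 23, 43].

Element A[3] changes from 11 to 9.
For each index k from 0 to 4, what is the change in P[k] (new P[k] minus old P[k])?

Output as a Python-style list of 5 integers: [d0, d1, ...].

Answer: [0, 0, 0, -2, -2]

Derivation:
Element change: A[3] 11 -> 9, delta = -2
For k < 3: P[k] unchanged, delta_P[k] = 0
For k >= 3: P[k] shifts by exactly -2
Delta array: [0, 0, 0, -2, -2]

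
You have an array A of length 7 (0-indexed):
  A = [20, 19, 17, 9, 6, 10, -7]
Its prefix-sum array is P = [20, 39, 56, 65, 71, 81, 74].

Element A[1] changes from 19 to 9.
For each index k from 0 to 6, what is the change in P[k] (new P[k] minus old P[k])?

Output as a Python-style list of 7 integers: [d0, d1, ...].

Element change: A[1] 19 -> 9, delta = -10
For k < 1: P[k] unchanged, delta_P[k] = 0
For k >= 1: P[k] shifts by exactly -10
Delta array: [0, -10, -10, -10, -10, -10, -10]

Answer: [0, -10, -10, -10, -10, -10, -10]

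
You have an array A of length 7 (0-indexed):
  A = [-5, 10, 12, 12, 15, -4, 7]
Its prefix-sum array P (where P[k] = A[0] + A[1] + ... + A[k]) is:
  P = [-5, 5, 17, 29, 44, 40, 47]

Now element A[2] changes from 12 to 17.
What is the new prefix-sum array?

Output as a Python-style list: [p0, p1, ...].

Answer: [-5, 5, 22, 34, 49, 45, 52]

Derivation:
Change: A[2] 12 -> 17, delta = 5
P[k] for k < 2: unchanged (A[2] not included)
P[k] for k >= 2: shift by delta = 5
  P[0] = -5 + 0 = -5
  P[1] = 5 + 0 = 5
  P[2] = 17 + 5 = 22
  P[3] = 29 + 5 = 34
  P[4] = 44 + 5 = 49
  P[5] = 40 + 5 = 45
  P[6] = 47 + 5 = 52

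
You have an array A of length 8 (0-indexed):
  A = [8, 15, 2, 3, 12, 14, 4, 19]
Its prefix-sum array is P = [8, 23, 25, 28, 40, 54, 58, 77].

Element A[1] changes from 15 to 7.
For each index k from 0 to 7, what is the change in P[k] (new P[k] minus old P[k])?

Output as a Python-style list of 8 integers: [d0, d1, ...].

Answer: [0, -8, -8, -8, -8, -8, -8, -8]

Derivation:
Element change: A[1] 15 -> 7, delta = -8
For k < 1: P[k] unchanged, delta_P[k] = 0
For k >= 1: P[k] shifts by exactly -8
Delta array: [0, -8, -8, -8, -8, -8, -8, -8]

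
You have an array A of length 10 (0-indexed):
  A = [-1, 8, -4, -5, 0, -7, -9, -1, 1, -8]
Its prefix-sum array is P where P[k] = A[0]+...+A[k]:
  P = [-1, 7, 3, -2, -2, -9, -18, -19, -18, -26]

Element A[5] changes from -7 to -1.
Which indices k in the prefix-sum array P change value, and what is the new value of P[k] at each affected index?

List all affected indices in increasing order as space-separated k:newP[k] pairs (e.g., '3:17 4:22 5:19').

Answer: 5:-3 6:-12 7:-13 8:-12 9:-20

Derivation:
P[k] = A[0] + ... + A[k]
P[k] includes A[5] iff k >= 5
Affected indices: 5, 6, ..., 9; delta = 6
  P[5]: -9 + 6 = -3
  P[6]: -18 + 6 = -12
  P[7]: -19 + 6 = -13
  P[8]: -18 + 6 = -12
  P[9]: -26 + 6 = -20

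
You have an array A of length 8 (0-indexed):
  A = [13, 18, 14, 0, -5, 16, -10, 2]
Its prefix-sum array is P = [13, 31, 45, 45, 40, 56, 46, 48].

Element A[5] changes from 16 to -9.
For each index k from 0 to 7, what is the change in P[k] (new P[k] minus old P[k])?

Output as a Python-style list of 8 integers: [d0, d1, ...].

Element change: A[5] 16 -> -9, delta = -25
For k < 5: P[k] unchanged, delta_P[k] = 0
For k >= 5: P[k] shifts by exactly -25
Delta array: [0, 0, 0, 0, 0, -25, -25, -25]

Answer: [0, 0, 0, 0, 0, -25, -25, -25]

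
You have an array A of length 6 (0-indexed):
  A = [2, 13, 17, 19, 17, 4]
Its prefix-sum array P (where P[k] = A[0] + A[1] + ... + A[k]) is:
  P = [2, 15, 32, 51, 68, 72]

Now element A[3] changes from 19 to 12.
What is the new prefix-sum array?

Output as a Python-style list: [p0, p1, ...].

Change: A[3] 19 -> 12, delta = -7
P[k] for k < 3: unchanged (A[3] not included)
P[k] for k >= 3: shift by delta = -7
  P[0] = 2 + 0 = 2
  P[1] = 15 + 0 = 15
  P[2] = 32 + 0 = 32
  P[3] = 51 + -7 = 44
  P[4] = 68 + -7 = 61
  P[5] = 72 + -7 = 65

Answer: [2, 15, 32, 44, 61, 65]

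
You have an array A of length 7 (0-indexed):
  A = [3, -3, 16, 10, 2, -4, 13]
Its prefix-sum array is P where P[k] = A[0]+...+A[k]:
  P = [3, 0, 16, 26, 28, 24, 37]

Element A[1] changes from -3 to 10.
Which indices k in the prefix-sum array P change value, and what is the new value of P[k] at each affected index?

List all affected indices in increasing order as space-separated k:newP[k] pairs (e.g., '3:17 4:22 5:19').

P[k] = A[0] + ... + A[k]
P[k] includes A[1] iff k >= 1
Affected indices: 1, 2, ..., 6; delta = 13
  P[1]: 0 + 13 = 13
  P[2]: 16 + 13 = 29
  P[3]: 26 + 13 = 39
  P[4]: 28 + 13 = 41
  P[5]: 24 + 13 = 37
  P[6]: 37 + 13 = 50

Answer: 1:13 2:29 3:39 4:41 5:37 6:50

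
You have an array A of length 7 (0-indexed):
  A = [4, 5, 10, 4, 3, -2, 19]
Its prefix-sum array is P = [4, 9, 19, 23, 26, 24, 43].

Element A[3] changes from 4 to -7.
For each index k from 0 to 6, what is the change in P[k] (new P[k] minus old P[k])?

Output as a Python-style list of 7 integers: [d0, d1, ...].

Answer: [0, 0, 0, -11, -11, -11, -11]

Derivation:
Element change: A[3] 4 -> -7, delta = -11
For k < 3: P[k] unchanged, delta_P[k] = 0
For k >= 3: P[k] shifts by exactly -11
Delta array: [0, 0, 0, -11, -11, -11, -11]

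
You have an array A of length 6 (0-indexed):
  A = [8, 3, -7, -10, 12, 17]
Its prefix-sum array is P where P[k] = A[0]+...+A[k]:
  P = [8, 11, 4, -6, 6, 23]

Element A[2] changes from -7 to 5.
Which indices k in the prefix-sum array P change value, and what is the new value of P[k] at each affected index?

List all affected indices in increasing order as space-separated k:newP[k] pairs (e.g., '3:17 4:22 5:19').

Answer: 2:16 3:6 4:18 5:35

Derivation:
P[k] = A[0] + ... + A[k]
P[k] includes A[2] iff k >= 2
Affected indices: 2, 3, ..., 5; delta = 12
  P[2]: 4 + 12 = 16
  P[3]: -6 + 12 = 6
  P[4]: 6 + 12 = 18
  P[5]: 23 + 12 = 35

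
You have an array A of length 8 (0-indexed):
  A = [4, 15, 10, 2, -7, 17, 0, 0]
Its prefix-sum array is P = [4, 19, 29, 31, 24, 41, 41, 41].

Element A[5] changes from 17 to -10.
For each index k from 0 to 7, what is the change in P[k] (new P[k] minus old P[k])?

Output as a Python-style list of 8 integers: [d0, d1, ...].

Answer: [0, 0, 0, 0, 0, -27, -27, -27]

Derivation:
Element change: A[5] 17 -> -10, delta = -27
For k < 5: P[k] unchanged, delta_P[k] = 0
For k >= 5: P[k] shifts by exactly -27
Delta array: [0, 0, 0, 0, 0, -27, -27, -27]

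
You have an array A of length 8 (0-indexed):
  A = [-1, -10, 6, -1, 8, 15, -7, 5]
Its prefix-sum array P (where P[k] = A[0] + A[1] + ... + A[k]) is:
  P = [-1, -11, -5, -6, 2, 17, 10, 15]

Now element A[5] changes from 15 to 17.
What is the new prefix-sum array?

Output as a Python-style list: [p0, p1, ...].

Change: A[5] 15 -> 17, delta = 2
P[k] for k < 5: unchanged (A[5] not included)
P[k] for k >= 5: shift by delta = 2
  P[0] = -1 + 0 = -1
  P[1] = -11 + 0 = -11
  P[2] = -5 + 0 = -5
  P[3] = -6 + 0 = -6
  P[4] = 2 + 0 = 2
  P[5] = 17 + 2 = 19
  P[6] = 10 + 2 = 12
  P[7] = 15 + 2 = 17

Answer: [-1, -11, -5, -6, 2, 19, 12, 17]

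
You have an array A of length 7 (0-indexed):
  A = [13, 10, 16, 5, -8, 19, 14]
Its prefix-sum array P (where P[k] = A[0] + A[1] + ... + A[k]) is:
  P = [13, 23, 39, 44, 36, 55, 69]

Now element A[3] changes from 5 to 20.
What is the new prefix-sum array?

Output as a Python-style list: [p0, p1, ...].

Answer: [13, 23, 39, 59, 51, 70, 84]

Derivation:
Change: A[3] 5 -> 20, delta = 15
P[k] for k < 3: unchanged (A[3] not included)
P[k] for k >= 3: shift by delta = 15
  P[0] = 13 + 0 = 13
  P[1] = 23 + 0 = 23
  P[2] = 39 + 0 = 39
  P[3] = 44 + 15 = 59
  P[4] = 36 + 15 = 51
  P[5] = 55 + 15 = 70
  P[6] = 69 + 15 = 84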